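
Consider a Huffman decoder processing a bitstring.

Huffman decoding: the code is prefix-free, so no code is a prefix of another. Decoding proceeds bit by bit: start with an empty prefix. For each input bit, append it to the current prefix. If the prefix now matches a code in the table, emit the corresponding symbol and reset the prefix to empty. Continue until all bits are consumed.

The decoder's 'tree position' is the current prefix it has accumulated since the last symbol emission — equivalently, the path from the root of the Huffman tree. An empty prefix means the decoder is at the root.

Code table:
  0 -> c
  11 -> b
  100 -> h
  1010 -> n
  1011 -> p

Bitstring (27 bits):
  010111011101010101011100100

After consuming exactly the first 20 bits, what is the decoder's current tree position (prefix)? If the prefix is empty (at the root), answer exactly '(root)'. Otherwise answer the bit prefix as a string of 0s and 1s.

Answer: 101

Derivation:
Bit 0: prefix='0' -> emit 'c', reset
Bit 1: prefix='1' (no match yet)
Bit 2: prefix='10' (no match yet)
Bit 3: prefix='101' (no match yet)
Bit 4: prefix='1011' -> emit 'p', reset
Bit 5: prefix='1' (no match yet)
Bit 6: prefix='10' (no match yet)
Bit 7: prefix='101' (no match yet)
Bit 8: prefix='1011' -> emit 'p', reset
Bit 9: prefix='1' (no match yet)
Bit 10: prefix='10' (no match yet)
Bit 11: prefix='101' (no match yet)
Bit 12: prefix='1010' -> emit 'n', reset
Bit 13: prefix='1' (no match yet)
Bit 14: prefix='10' (no match yet)
Bit 15: prefix='101' (no match yet)
Bit 16: prefix='1010' -> emit 'n', reset
Bit 17: prefix='1' (no match yet)
Bit 18: prefix='10' (no match yet)
Bit 19: prefix='101' (no match yet)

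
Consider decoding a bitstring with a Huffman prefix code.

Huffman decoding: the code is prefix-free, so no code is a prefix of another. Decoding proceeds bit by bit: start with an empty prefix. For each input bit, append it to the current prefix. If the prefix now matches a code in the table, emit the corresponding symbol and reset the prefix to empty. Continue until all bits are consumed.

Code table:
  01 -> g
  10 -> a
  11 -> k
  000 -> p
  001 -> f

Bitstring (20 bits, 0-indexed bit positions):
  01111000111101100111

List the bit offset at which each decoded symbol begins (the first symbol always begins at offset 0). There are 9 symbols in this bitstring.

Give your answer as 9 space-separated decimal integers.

Answer: 0 2 4 6 9 11 13 15 18

Derivation:
Bit 0: prefix='0' (no match yet)
Bit 1: prefix='01' -> emit 'g', reset
Bit 2: prefix='1' (no match yet)
Bit 3: prefix='11' -> emit 'k', reset
Bit 4: prefix='1' (no match yet)
Bit 5: prefix='10' -> emit 'a', reset
Bit 6: prefix='0' (no match yet)
Bit 7: prefix='00' (no match yet)
Bit 8: prefix='001' -> emit 'f', reset
Bit 9: prefix='1' (no match yet)
Bit 10: prefix='11' -> emit 'k', reset
Bit 11: prefix='1' (no match yet)
Bit 12: prefix='10' -> emit 'a', reset
Bit 13: prefix='1' (no match yet)
Bit 14: prefix='11' -> emit 'k', reset
Bit 15: prefix='0' (no match yet)
Bit 16: prefix='00' (no match yet)
Bit 17: prefix='001' -> emit 'f', reset
Bit 18: prefix='1' (no match yet)
Bit 19: prefix='11' -> emit 'k', reset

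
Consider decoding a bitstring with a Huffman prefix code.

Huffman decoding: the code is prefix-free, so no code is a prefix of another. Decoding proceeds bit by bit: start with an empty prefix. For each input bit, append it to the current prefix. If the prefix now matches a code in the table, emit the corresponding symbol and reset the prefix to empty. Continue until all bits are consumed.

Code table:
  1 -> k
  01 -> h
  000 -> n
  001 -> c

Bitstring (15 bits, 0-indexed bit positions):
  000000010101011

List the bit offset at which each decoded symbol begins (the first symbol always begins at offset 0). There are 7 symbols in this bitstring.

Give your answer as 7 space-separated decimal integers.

Bit 0: prefix='0' (no match yet)
Bit 1: prefix='00' (no match yet)
Bit 2: prefix='000' -> emit 'n', reset
Bit 3: prefix='0' (no match yet)
Bit 4: prefix='00' (no match yet)
Bit 5: prefix='000' -> emit 'n', reset
Bit 6: prefix='0' (no match yet)
Bit 7: prefix='01' -> emit 'h', reset
Bit 8: prefix='0' (no match yet)
Bit 9: prefix='01' -> emit 'h', reset
Bit 10: prefix='0' (no match yet)
Bit 11: prefix='01' -> emit 'h', reset
Bit 12: prefix='0' (no match yet)
Bit 13: prefix='01' -> emit 'h', reset
Bit 14: prefix='1' -> emit 'k', reset

Answer: 0 3 6 8 10 12 14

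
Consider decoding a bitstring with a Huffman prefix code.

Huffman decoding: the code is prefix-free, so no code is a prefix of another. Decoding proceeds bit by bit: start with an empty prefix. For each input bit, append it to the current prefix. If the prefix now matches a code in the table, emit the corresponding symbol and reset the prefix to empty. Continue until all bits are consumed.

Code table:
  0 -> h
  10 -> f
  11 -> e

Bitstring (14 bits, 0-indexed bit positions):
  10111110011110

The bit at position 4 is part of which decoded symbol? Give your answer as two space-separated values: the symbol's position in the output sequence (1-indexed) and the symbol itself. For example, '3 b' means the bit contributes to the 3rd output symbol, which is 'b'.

Bit 0: prefix='1' (no match yet)
Bit 1: prefix='10' -> emit 'f', reset
Bit 2: prefix='1' (no match yet)
Bit 3: prefix='11' -> emit 'e', reset
Bit 4: prefix='1' (no match yet)
Bit 5: prefix='11' -> emit 'e', reset
Bit 6: prefix='1' (no match yet)
Bit 7: prefix='10' -> emit 'f', reset
Bit 8: prefix='0' -> emit 'h', reset

Answer: 3 e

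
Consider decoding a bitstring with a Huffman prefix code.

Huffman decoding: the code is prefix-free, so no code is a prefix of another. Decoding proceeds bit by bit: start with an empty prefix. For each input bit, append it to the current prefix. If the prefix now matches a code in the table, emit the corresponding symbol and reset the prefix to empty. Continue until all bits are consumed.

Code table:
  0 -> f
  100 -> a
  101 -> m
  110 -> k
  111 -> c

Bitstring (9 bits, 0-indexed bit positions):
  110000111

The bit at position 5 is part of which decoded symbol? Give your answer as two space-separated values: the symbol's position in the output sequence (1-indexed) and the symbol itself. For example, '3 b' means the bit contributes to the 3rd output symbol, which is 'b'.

Bit 0: prefix='1' (no match yet)
Bit 1: prefix='11' (no match yet)
Bit 2: prefix='110' -> emit 'k', reset
Bit 3: prefix='0' -> emit 'f', reset
Bit 4: prefix='0' -> emit 'f', reset
Bit 5: prefix='0' -> emit 'f', reset
Bit 6: prefix='1' (no match yet)
Bit 7: prefix='11' (no match yet)
Bit 8: prefix='111' -> emit 'c', reset

Answer: 4 f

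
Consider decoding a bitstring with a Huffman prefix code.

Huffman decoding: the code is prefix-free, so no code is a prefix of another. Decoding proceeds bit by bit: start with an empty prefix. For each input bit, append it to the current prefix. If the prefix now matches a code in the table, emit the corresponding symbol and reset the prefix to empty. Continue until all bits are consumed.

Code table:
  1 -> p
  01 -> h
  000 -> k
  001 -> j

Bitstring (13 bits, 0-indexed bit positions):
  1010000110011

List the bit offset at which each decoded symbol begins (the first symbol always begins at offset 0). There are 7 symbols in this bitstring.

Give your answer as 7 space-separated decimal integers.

Answer: 0 1 3 6 8 9 12

Derivation:
Bit 0: prefix='1' -> emit 'p', reset
Bit 1: prefix='0' (no match yet)
Bit 2: prefix='01' -> emit 'h', reset
Bit 3: prefix='0' (no match yet)
Bit 4: prefix='00' (no match yet)
Bit 5: prefix='000' -> emit 'k', reset
Bit 6: prefix='0' (no match yet)
Bit 7: prefix='01' -> emit 'h', reset
Bit 8: prefix='1' -> emit 'p', reset
Bit 9: prefix='0' (no match yet)
Bit 10: prefix='00' (no match yet)
Bit 11: prefix='001' -> emit 'j', reset
Bit 12: prefix='1' -> emit 'p', reset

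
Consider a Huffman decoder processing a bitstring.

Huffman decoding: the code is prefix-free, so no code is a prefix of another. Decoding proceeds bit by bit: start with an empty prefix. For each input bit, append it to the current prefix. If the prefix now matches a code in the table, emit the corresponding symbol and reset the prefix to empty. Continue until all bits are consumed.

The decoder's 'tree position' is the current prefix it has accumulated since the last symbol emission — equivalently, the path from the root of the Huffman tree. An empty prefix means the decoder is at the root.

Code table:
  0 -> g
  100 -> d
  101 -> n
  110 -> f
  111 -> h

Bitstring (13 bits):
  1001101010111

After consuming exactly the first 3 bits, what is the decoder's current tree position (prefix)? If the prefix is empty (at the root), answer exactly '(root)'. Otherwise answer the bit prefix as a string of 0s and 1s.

Answer: (root)

Derivation:
Bit 0: prefix='1' (no match yet)
Bit 1: prefix='10' (no match yet)
Bit 2: prefix='100' -> emit 'd', reset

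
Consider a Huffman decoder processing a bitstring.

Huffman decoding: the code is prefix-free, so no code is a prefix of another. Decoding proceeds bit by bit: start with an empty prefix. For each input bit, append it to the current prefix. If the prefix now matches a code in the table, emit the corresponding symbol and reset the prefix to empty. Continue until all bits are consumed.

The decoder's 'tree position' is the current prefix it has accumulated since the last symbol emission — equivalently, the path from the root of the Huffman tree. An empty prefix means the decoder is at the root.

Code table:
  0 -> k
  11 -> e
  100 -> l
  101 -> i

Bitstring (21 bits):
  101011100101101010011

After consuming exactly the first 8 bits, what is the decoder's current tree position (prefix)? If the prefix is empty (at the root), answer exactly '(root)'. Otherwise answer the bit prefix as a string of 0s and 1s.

Answer: 10

Derivation:
Bit 0: prefix='1' (no match yet)
Bit 1: prefix='10' (no match yet)
Bit 2: prefix='101' -> emit 'i', reset
Bit 3: prefix='0' -> emit 'k', reset
Bit 4: prefix='1' (no match yet)
Bit 5: prefix='11' -> emit 'e', reset
Bit 6: prefix='1' (no match yet)
Bit 7: prefix='10' (no match yet)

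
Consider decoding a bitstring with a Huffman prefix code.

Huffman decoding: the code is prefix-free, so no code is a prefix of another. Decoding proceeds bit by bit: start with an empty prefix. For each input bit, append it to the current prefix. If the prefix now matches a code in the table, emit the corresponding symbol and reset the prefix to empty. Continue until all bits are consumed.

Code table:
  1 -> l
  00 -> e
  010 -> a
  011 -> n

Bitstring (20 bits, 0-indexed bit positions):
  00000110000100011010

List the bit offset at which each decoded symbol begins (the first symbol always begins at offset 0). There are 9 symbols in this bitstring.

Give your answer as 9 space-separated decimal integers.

Bit 0: prefix='0' (no match yet)
Bit 1: prefix='00' -> emit 'e', reset
Bit 2: prefix='0' (no match yet)
Bit 3: prefix='00' -> emit 'e', reset
Bit 4: prefix='0' (no match yet)
Bit 5: prefix='01' (no match yet)
Bit 6: prefix='011' -> emit 'n', reset
Bit 7: prefix='0' (no match yet)
Bit 8: prefix='00' -> emit 'e', reset
Bit 9: prefix='0' (no match yet)
Bit 10: prefix='00' -> emit 'e', reset
Bit 11: prefix='1' -> emit 'l', reset
Bit 12: prefix='0' (no match yet)
Bit 13: prefix='00' -> emit 'e', reset
Bit 14: prefix='0' (no match yet)
Bit 15: prefix='01' (no match yet)
Bit 16: prefix='011' -> emit 'n', reset
Bit 17: prefix='0' (no match yet)
Bit 18: prefix='01' (no match yet)
Bit 19: prefix='010' -> emit 'a', reset

Answer: 0 2 4 7 9 11 12 14 17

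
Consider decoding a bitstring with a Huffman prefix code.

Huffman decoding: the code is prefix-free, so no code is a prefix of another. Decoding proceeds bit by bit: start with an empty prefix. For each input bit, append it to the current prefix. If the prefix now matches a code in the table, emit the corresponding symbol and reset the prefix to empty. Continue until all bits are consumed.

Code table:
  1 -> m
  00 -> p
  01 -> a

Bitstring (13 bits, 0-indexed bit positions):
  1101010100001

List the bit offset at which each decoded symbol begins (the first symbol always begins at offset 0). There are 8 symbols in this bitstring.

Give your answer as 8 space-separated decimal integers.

Answer: 0 1 2 4 6 8 10 12

Derivation:
Bit 0: prefix='1' -> emit 'm', reset
Bit 1: prefix='1' -> emit 'm', reset
Bit 2: prefix='0' (no match yet)
Bit 3: prefix='01' -> emit 'a', reset
Bit 4: prefix='0' (no match yet)
Bit 5: prefix='01' -> emit 'a', reset
Bit 6: prefix='0' (no match yet)
Bit 7: prefix='01' -> emit 'a', reset
Bit 8: prefix='0' (no match yet)
Bit 9: prefix='00' -> emit 'p', reset
Bit 10: prefix='0' (no match yet)
Bit 11: prefix='00' -> emit 'p', reset
Bit 12: prefix='1' -> emit 'm', reset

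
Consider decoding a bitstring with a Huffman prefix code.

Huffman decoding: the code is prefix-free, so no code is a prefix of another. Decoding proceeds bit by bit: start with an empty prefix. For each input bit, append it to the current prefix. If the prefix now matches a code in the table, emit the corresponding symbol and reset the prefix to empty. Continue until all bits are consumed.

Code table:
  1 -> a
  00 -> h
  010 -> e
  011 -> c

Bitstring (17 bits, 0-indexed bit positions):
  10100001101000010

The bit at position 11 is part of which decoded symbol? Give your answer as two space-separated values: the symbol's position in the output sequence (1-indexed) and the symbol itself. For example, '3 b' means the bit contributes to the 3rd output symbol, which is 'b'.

Answer: 5 e

Derivation:
Bit 0: prefix='1' -> emit 'a', reset
Bit 1: prefix='0' (no match yet)
Bit 2: prefix='01' (no match yet)
Bit 3: prefix='010' -> emit 'e', reset
Bit 4: prefix='0' (no match yet)
Bit 5: prefix='00' -> emit 'h', reset
Bit 6: prefix='0' (no match yet)
Bit 7: prefix='01' (no match yet)
Bit 8: prefix='011' -> emit 'c', reset
Bit 9: prefix='0' (no match yet)
Bit 10: prefix='01' (no match yet)
Bit 11: prefix='010' -> emit 'e', reset
Bit 12: prefix='0' (no match yet)
Bit 13: prefix='00' -> emit 'h', reset
Bit 14: prefix='0' (no match yet)
Bit 15: prefix='01' (no match yet)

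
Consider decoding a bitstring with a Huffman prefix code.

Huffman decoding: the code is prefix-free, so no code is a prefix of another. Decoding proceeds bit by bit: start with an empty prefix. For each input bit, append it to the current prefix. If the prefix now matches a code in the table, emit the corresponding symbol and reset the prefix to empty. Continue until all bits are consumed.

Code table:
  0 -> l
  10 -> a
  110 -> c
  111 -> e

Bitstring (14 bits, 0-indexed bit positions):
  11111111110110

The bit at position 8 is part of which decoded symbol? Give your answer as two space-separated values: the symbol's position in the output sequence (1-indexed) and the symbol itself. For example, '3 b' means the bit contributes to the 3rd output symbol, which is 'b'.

Bit 0: prefix='1' (no match yet)
Bit 1: prefix='11' (no match yet)
Bit 2: prefix='111' -> emit 'e', reset
Bit 3: prefix='1' (no match yet)
Bit 4: prefix='11' (no match yet)
Bit 5: prefix='111' -> emit 'e', reset
Bit 6: prefix='1' (no match yet)
Bit 7: prefix='11' (no match yet)
Bit 8: prefix='111' -> emit 'e', reset
Bit 9: prefix='1' (no match yet)
Bit 10: prefix='10' -> emit 'a', reset
Bit 11: prefix='1' (no match yet)
Bit 12: prefix='11' (no match yet)

Answer: 3 e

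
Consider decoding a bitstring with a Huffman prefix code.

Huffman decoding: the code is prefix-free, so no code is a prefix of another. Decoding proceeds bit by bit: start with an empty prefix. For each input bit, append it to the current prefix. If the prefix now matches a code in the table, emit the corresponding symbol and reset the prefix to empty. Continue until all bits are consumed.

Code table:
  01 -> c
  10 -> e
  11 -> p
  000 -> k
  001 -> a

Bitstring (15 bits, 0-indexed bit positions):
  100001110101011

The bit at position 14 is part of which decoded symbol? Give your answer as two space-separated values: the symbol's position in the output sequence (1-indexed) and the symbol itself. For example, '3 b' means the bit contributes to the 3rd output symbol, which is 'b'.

Answer: 7 p

Derivation:
Bit 0: prefix='1' (no match yet)
Bit 1: prefix='10' -> emit 'e', reset
Bit 2: prefix='0' (no match yet)
Bit 3: prefix='00' (no match yet)
Bit 4: prefix='000' -> emit 'k', reset
Bit 5: prefix='1' (no match yet)
Bit 6: prefix='11' -> emit 'p', reset
Bit 7: prefix='1' (no match yet)
Bit 8: prefix='10' -> emit 'e', reset
Bit 9: prefix='1' (no match yet)
Bit 10: prefix='10' -> emit 'e', reset
Bit 11: prefix='1' (no match yet)
Bit 12: prefix='10' -> emit 'e', reset
Bit 13: prefix='1' (no match yet)
Bit 14: prefix='11' -> emit 'p', reset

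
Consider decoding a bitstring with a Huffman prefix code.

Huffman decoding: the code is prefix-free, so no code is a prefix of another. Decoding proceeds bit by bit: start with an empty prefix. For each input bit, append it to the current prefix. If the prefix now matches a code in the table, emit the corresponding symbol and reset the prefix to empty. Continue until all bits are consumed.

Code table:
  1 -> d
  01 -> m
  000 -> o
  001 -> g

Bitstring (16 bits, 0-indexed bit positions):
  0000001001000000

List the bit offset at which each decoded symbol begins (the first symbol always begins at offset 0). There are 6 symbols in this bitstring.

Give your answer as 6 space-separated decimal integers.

Answer: 0 3 6 7 10 13

Derivation:
Bit 0: prefix='0' (no match yet)
Bit 1: prefix='00' (no match yet)
Bit 2: prefix='000' -> emit 'o', reset
Bit 3: prefix='0' (no match yet)
Bit 4: prefix='00' (no match yet)
Bit 5: prefix='000' -> emit 'o', reset
Bit 6: prefix='1' -> emit 'd', reset
Bit 7: prefix='0' (no match yet)
Bit 8: prefix='00' (no match yet)
Bit 9: prefix='001' -> emit 'g', reset
Bit 10: prefix='0' (no match yet)
Bit 11: prefix='00' (no match yet)
Bit 12: prefix='000' -> emit 'o', reset
Bit 13: prefix='0' (no match yet)
Bit 14: prefix='00' (no match yet)
Bit 15: prefix='000' -> emit 'o', reset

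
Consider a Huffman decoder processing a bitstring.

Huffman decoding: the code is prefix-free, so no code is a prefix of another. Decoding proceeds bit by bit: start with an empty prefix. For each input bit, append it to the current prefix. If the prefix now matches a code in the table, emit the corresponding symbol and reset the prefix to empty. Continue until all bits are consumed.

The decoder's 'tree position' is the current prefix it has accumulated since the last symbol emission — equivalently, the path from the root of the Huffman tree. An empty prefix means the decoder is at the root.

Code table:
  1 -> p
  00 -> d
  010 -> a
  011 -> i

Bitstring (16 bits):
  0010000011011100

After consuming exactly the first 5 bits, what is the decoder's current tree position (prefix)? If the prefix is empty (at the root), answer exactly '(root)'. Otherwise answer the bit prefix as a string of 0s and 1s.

Answer: (root)

Derivation:
Bit 0: prefix='0' (no match yet)
Bit 1: prefix='00' -> emit 'd', reset
Bit 2: prefix='1' -> emit 'p', reset
Bit 3: prefix='0' (no match yet)
Bit 4: prefix='00' -> emit 'd', reset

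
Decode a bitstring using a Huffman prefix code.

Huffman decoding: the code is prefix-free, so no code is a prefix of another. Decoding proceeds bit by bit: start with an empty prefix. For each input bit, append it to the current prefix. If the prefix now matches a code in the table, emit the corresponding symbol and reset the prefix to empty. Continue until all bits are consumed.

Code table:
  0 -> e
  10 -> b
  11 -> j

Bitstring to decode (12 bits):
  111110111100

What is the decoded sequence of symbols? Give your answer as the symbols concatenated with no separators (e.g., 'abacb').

Answer: jjbjjee

Derivation:
Bit 0: prefix='1' (no match yet)
Bit 1: prefix='11' -> emit 'j', reset
Bit 2: prefix='1' (no match yet)
Bit 3: prefix='11' -> emit 'j', reset
Bit 4: prefix='1' (no match yet)
Bit 5: prefix='10' -> emit 'b', reset
Bit 6: prefix='1' (no match yet)
Bit 7: prefix='11' -> emit 'j', reset
Bit 8: prefix='1' (no match yet)
Bit 9: prefix='11' -> emit 'j', reset
Bit 10: prefix='0' -> emit 'e', reset
Bit 11: prefix='0' -> emit 'e', reset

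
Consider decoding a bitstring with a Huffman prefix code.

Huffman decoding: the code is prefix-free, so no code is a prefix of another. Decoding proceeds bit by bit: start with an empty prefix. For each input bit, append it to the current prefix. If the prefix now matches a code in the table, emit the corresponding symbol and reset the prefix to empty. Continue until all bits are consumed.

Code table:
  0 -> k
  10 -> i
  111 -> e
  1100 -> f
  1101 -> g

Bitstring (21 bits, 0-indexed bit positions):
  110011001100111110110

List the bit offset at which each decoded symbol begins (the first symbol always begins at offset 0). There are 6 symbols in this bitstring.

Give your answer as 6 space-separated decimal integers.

Answer: 0 4 8 12 15 19

Derivation:
Bit 0: prefix='1' (no match yet)
Bit 1: prefix='11' (no match yet)
Bit 2: prefix='110' (no match yet)
Bit 3: prefix='1100' -> emit 'f', reset
Bit 4: prefix='1' (no match yet)
Bit 5: prefix='11' (no match yet)
Bit 6: prefix='110' (no match yet)
Bit 7: prefix='1100' -> emit 'f', reset
Bit 8: prefix='1' (no match yet)
Bit 9: prefix='11' (no match yet)
Bit 10: prefix='110' (no match yet)
Bit 11: prefix='1100' -> emit 'f', reset
Bit 12: prefix='1' (no match yet)
Bit 13: prefix='11' (no match yet)
Bit 14: prefix='111' -> emit 'e', reset
Bit 15: prefix='1' (no match yet)
Bit 16: prefix='11' (no match yet)
Bit 17: prefix='110' (no match yet)
Bit 18: prefix='1101' -> emit 'g', reset
Bit 19: prefix='1' (no match yet)
Bit 20: prefix='10' -> emit 'i', reset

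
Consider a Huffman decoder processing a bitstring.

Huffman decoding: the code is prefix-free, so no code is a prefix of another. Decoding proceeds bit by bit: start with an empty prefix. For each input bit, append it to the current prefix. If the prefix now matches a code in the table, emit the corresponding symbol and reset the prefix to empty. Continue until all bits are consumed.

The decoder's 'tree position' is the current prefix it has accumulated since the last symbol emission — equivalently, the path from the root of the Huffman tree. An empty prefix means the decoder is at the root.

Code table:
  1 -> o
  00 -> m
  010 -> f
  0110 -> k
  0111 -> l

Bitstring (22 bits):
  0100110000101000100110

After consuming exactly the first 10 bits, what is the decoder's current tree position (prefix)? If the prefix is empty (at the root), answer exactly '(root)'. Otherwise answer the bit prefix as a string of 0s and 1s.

Bit 0: prefix='0' (no match yet)
Bit 1: prefix='01' (no match yet)
Bit 2: prefix='010' -> emit 'f', reset
Bit 3: prefix='0' (no match yet)
Bit 4: prefix='01' (no match yet)
Bit 5: prefix='011' (no match yet)
Bit 6: prefix='0110' -> emit 'k', reset
Bit 7: prefix='0' (no match yet)
Bit 8: prefix='00' -> emit 'm', reset
Bit 9: prefix='0' (no match yet)

Answer: 0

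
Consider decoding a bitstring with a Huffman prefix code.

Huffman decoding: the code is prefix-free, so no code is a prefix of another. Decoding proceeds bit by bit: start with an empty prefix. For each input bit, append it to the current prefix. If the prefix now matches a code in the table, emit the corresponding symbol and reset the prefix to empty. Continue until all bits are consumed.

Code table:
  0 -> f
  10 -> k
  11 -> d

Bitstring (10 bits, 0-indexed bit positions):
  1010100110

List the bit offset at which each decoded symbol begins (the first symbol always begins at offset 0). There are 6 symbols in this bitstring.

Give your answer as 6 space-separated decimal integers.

Bit 0: prefix='1' (no match yet)
Bit 1: prefix='10' -> emit 'k', reset
Bit 2: prefix='1' (no match yet)
Bit 3: prefix='10' -> emit 'k', reset
Bit 4: prefix='1' (no match yet)
Bit 5: prefix='10' -> emit 'k', reset
Bit 6: prefix='0' -> emit 'f', reset
Bit 7: prefix='1' (no match yet)
Bit 8: prefix='11' -> emit 'd', reset
Bit 9: prefix='0' -> emit 'f', reset

Answer: 0 2 4 6 7 9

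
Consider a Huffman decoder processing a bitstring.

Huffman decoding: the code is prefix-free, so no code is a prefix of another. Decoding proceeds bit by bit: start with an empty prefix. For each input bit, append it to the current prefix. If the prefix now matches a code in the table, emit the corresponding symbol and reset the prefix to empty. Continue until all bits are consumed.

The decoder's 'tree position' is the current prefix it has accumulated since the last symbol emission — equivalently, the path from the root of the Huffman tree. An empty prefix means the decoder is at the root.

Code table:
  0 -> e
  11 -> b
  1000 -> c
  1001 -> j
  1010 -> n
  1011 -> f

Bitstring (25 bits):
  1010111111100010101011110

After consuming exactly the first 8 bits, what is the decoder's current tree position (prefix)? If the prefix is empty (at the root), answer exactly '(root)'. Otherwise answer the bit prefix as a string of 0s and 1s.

Answer: (root)

Derivation:
Bit 0: prefix='1' (no match yet)
Bit 1: prefix='10' (no match yet)
Bit 2: prefix='101' (no match yet)
Bit 3: prefix='1010' -> emit 'n', reset
Bit 4: prefix='1' (no match yet)
Bit 5: prefix='11' -> emit 'b', reset
Bit 6: prefix='1' (no match yet)
Bit 7: prefix='11' -> emit 'b', reset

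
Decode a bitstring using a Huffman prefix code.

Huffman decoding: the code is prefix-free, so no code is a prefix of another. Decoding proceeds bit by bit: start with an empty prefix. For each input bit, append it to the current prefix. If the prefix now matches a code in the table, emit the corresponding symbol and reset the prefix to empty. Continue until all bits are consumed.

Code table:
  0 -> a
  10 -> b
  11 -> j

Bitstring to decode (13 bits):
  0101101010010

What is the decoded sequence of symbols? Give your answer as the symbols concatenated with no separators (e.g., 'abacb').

Bit 0: prefix='0' -> emit 'a', reset
Bit 1: prefix='1' (no match yet)
Bit 2: prefix='10' -> emit 'b', reset
Bit 3: prefix='1' (no match yet)
Bit 4: prefix='11' -> emit 'j', reset
Bit 5: prefix='0' -> emit 'a', reset
Bit 6: prefix='1' (no match yet)
Bit 7: prefix='10' -> emit 'b', reset
Bit 8: prefix='1' (no match yet)
Bit 9: prefix='10' -> emit 'b', reset
Bit 10: prefix='0' -> emit 'a', reset
Bit 11: prefix='1' (no match yet)
Bit 12: prefix='10' -> emit 'b', reset

Answer: abjabbab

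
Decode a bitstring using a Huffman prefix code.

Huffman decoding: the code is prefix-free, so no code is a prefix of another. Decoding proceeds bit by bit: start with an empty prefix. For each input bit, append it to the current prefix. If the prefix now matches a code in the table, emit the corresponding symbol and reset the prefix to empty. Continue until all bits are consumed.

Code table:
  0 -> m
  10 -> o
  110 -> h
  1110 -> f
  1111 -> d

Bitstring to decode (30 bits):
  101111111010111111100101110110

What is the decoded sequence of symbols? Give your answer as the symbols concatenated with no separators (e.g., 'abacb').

Answer: odfodfmofh

Derivation:
Bit 0: prefix='1' (no match yet)
Bit 1: prefix='10' -> emit 'o', reset
Bit 2: prefix='1' (no match yet)
Bit 3: prefix='11' (no match yet)
Bit 4: prefix='111' (no match yet)
Bit 5: prefix='1111' -> emit 'd', reset
Bit 6: prefix='1' (no match yet)
Bit 7: prefix='11' (no match yet)
Bit 8: prefix='111' (no match yet)
Bit 9: prefix='1110' -> emit 'f', reset
Bit 10: prefix='1' (no match yet)
Bit 11: prefix='10' -> emit 'o', reset
Bit 12: prefix='1' (no match yet)
Bit 13: prefix='11' (no match yet)
Bit 14: prefix='111' (no match yet)
Bit 15: prefix='1111' -> emit 'd', reset
Bit 16: prefix='1' (no match yet)
Bit 17: prefix='11' (no match yet)
Bit 18: prefix='111' (no match yet)
Bit 19: prefix='1110' -> emit 'f', reset
Bit 20: prefix='0' -> emit 'm', reset
Bit 21: prefix='1' (no match yet)
Bit 22: prefix='10' -> emit 'o', reset
Bit 23: prefix='1' (no match yet)
Bit 24: prefix='11' (no match yet)
Bit 25: prefix='111' (no match yet)
Bit 26: prefix='1110' -> emit 'f', reset
Bit 27: prefix='1' (no match yet)
Bit 28: prefix='11' (no match yet)
Bit 29: prefix='110' -> emit 'h', reset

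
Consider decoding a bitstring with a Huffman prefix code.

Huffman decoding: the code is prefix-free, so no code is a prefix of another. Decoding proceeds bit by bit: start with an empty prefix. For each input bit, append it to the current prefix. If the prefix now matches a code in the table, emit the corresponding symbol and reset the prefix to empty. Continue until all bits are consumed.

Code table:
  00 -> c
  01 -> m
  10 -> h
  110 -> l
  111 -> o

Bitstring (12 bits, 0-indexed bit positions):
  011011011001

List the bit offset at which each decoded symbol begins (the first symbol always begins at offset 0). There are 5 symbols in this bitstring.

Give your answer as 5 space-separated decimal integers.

Bit 0: prefix='0' (no match yet)
Bit 1: prefix='01' -> emit 'm', reset
Bit 2: prefix='1' (no match yet)
Bit 3: prefix='10' -> emit 'h', reset
Bit 4: prefix='1' (no match yet)
Bit 5: prefix='11' (no match yet)
Bit 6: prefix='110' -> emit 'l', reset
Bit 7: prefix='1' (no match yet)
Bit 8: prefix='11' (no match yet)
Bit 9: prefix='110' -> emit 'l', reset
Bit 10: prefix='0' (no match yet)
Bit 11: prefix='01' -> emit 'm', reset

Answer: 0 2 4 7 10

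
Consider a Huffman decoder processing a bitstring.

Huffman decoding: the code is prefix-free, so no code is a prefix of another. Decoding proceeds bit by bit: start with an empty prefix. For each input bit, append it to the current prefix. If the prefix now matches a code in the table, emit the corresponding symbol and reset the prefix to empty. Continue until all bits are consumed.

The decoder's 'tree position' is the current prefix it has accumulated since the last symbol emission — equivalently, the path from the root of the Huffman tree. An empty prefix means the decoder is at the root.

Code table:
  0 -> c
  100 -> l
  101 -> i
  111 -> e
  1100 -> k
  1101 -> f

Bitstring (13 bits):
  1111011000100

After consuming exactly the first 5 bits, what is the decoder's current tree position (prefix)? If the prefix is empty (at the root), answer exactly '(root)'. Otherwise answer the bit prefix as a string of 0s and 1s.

Bit 0: prefix='1' (no match yet)
Bit 1: prefix='11' (no match yet)
Bit 2: prefix='111' -> emit 'e', reset
Bit 3: prefix='1' (no match yet)
Bit 4: prefix='10' (no match yet)

Answer: 10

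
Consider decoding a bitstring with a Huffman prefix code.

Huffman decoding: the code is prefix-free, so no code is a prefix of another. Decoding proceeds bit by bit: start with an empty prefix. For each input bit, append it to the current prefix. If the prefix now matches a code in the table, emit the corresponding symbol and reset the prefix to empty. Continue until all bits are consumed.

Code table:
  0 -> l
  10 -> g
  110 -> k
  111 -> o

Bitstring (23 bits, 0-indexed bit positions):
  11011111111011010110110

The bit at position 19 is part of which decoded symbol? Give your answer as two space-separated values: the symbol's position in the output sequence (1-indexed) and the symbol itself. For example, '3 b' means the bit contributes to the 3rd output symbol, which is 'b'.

Bit 0: prefix='1' (no match yet)
Bit 1: prefix='11' (no match yet)
Bit 2: prefix='110' -> emit 'k', reset
Bit 3: prefix='1' (no match yet)
Bit 4: prefix='11' (no match yet)
Bit 5: prefix='111' -> emit 'o', reset
Bit 6: prefix='1' (no match yet)
Bit 7: prefix='11' (no match yet)
Bit 8: prefix='111' -> emit 'o', reset
Bit 9: prefix='1' (no match yet)
Bit 10: prefix='11' (no match yet)
Bit 11: prefix='110' -> emit 'k', reset
Bit 12: prefix='1' (no match yet)
Bit 13: prefix='11' (no match yet)
Bit 14: prefix='110' -> emit 'k', reset
Bit 15: prefix='1' (no match yet)
Bit 16: prefix='10' -> emit 'g', reset
Bit 17: prefix='1' (no match yet)
Bit 18: prefix='11' (no match yet)
Bit 19: prefix='110' -> emit 'k', reset
Bit 20: prefix='1' (no match yet)
Bit 21: prefix='11' (no match yet)
Bit 22: prefix='110' -> emit 'k', reset

Answer: 7 k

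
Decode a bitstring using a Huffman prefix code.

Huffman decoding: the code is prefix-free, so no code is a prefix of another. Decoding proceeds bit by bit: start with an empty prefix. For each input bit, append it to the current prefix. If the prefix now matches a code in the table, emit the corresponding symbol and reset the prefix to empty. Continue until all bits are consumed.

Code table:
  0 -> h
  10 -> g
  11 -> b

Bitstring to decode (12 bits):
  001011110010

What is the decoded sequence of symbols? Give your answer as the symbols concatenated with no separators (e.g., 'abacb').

Bit 0: prefix='0' -> emit 'h', reset
Bit 1: prefix='0' -> emit 'h', reset
Bit 2: prefix='1' (no match yet)
Bit 3: prefix='10' -> emit 'g', reset
Bit 4: prefix='1' (no match yet)
Bit 5: prefix='11' -> emit 'b', reset
Bit 6: prefix='1' (no match yet)
Bit 7: prefix='11' -> emit 'b', reset
Bit 8: prefix='0' -> emit 'h', reset
Bit 9: prefix='0' -> emit 'h', reset
Bit 10: prefix='1' (no match yet)
Bit 11: prefix='10' -> emit 'g', reset

Answer: hhgbbhhg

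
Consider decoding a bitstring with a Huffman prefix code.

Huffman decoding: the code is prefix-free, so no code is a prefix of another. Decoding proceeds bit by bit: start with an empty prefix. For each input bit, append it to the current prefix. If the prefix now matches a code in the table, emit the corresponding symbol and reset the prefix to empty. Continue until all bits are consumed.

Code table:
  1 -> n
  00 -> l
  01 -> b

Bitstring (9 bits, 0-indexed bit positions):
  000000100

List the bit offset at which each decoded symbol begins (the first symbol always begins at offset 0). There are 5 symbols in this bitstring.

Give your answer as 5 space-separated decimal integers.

Answer: 0 2 4 6 7

Derivation:
Bit 0: prefix='0' (no match yet)
Bit 1: prefix='00' -> emit 'l', reset
Bit 2: prefix='0' (no match yet)
Bit 3: prefix='00' -> emit 'l', reset
Bit 4: prefix='0' (no match yet)
Bit 5: prefix='00' -> emit 'l', reset
Bit 6: prefix='1' -> emit 'n', reset
Bit 7: prefix='0' (no match yet)
Bit 8: prefix='00' -> emit 'l', reset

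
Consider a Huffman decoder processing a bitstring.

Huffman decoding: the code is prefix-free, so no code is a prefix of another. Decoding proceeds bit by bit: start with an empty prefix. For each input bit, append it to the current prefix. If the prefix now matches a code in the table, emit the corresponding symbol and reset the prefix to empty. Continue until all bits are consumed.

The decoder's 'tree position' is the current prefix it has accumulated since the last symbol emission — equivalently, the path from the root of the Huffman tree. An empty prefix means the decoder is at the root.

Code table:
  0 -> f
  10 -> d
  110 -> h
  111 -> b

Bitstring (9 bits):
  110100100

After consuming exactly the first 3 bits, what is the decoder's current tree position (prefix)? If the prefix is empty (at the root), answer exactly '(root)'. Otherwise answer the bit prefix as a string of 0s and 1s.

Bit 0: prefix='1' (no match yet)
Bit 1: prefix='11' (no match yet)
Bit 2: prefix='110' -> emit 'h', reset

Answer: (root)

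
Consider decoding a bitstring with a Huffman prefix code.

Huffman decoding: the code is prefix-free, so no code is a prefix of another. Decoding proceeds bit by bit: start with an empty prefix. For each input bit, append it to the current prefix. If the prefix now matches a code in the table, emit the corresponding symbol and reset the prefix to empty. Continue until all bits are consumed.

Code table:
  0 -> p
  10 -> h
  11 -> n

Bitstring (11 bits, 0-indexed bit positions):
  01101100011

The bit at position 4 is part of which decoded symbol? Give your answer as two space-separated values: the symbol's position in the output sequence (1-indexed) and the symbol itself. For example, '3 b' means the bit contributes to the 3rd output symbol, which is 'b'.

Bit 0: prefix='0' -> emit 'p', reset
Bit 1: prefix='1' (no match yet)
Bit 2: prefix='11' -> emit 'n', reset
Bit 3: prefix='0' -> emit 'p', reset
Bit 4: prefix='1' (no match yet)
Bit 5: prefix='11' -> emit 'n', reset
Bit 6: prefix='0' -> emit 'p', reset
Bit 7: prefix='0' -> emit 'p', reset
Bit 8: prefix='0' -> emit 'p', reset

Answer: 4 n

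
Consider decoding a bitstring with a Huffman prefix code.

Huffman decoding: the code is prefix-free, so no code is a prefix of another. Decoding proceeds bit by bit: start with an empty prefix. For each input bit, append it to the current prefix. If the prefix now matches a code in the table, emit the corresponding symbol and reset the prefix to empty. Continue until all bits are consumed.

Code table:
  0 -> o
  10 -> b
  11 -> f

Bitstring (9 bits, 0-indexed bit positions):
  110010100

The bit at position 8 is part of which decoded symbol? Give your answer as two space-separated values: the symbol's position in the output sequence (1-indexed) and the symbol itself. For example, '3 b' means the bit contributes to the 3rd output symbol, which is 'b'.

Bit 0: prefix='1' (no match yet)
Bit 1: prefix='11' -> emit 'f', reset
Bit 2: prefix='0' -> emit 'o', reset
Bit 3: prefix='0' -> emit 'o', reset
Bit 4: prefix='1' (no match yet)
Bit 5: prefix='10' -> emit 'b', reset
Bit 6: prefix='1' (no match yet)
Bit 7: prefix='10' -> emit 'b', reset
Bit 8: prefix='0' -> emit 'o', reset

Answer: 6 o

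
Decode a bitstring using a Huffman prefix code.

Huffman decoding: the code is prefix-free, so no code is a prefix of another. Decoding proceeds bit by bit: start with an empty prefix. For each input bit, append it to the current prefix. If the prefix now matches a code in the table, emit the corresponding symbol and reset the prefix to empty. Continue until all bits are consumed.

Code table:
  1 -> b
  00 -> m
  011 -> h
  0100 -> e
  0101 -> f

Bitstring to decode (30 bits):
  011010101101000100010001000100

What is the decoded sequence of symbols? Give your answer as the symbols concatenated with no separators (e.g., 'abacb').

Bit 0: prefix='0' (no match yet)
Bit 1: prefix='01' (no match yet)
Bit 2: prefix='011' -> emit 'h', reset
Bit 3: prefix='0' (no match yet)
Bit 4: prefix='01' (no match yet)
Bit 5: prefix='010' (no match yet)
Bit 6: prefix='0101' -> emit 'f', reset
Bit 7: prefix='0' (no match yet)
Bit 8: prefix='01' (no match yet)
Bit 9: prefix='011' -> emit 'h', reset
Bit 10: prefix='0' (no match yet)
Bit 11: prefix='01' (no match yet)
Bit 12: prefix='010' (no match yet)
Bit 13: prefix='0100' -> emit 'e', reset
Bit 14: prefix='0' (no match yet)
Bit 15: prefix='01' (no match yet)
Bit 16: prefix='010' (no match yet)
Bit 17: prefix='0100' -> emit 'e', reset
Bit 18: prefix='0' (no match yet)
Bit 19: prefix='01' (no match yet)
Bit 20: prefix='010' (no match yet)
Bit 21: prefix='0100' -> emit 'e', reset
Bit 22: prefix='0' (no match yet)
Bit 23: prefix='01' (no match yet)
Bit 24: prefix='010' (no match yet)
Bit 25: prefix='0100' -> emit 'e', reset
Bit 26: prefix='0' (no match yet)
Bit 27: prefix='01' (no match yet)
Bit 28: prefix='010' (no match yet)
Bit 29: prefix='0100' -> emit 'e', reset

Answer: hfheeeee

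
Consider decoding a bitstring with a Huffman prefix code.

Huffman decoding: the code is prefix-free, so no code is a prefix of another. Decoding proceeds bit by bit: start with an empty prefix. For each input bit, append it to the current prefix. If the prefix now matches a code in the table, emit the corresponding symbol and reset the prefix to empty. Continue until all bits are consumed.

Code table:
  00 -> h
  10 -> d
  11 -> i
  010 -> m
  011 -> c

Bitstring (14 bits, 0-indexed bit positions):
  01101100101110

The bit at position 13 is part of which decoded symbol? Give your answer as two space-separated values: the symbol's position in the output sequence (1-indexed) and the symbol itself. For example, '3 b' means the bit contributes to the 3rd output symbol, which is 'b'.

Answer: 6 d

Derivation:
Bit 0: prefix='0' (no match yet)
Bit 1: prefix='01' (no match yet)
Bit 2: prefix='011' -> emit 'c', reset
Bit 3: prefix='0' (no match yet)
Bit 4: prefix='01' (no match yet)
Bit 5: prefix='011' -> emit 'c', reset
Bit 6: prefix='0' (no match yet)
Bit 7: prefix='00' -> emit 'h', reset
Bit 8: prefix='1' (no match yet)
Bit 9: prefix='10' -> emit 'd', reset
Bit 10: prefix='1' (no match yet)
Bit 11: prefix='11' -> emit 'i', reset
Bit 12: prefix='1' (no match yet)
Bit 13: prefix='10' -> emit 'd', reset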